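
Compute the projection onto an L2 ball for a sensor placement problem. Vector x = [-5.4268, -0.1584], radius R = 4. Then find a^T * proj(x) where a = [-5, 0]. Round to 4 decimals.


Step 1: Compute ||x|| (intermediates to 6 decimals).
||x|| = sqrt((-5.4268)^2 + (-0.1584)^2) = 5.429111
Step 2: Project.
Since ||x|| > R, scale = R/||x|| = 4/5.429111 = 0.736769, proj(x) = scale * x
proj(x) = [-3.998298, -0.116704]
Step 3: Dot product.
a^T * proj(x) = -5*(-3.998298) + 0*(-0.116704) = 19.9915


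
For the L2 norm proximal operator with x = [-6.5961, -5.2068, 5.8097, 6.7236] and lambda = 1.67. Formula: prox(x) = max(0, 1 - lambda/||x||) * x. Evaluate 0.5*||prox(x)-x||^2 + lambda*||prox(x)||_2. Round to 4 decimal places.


Step 1: Compute ||x||.
||x|| = 12.2302
Step 2: Compute scaling factor.
scale = max(0, 1 - 1.67/12.2302) = 0.8635
Step 3: prox(x) = [-5.6954, -4.4958, 5.0164, 5.8055]
||prox(x)|| = 10.5602
Step 4: Proximal objective.
0.5*||prox-x||^2 = 1.3945
lambda*||prox|| = 17.6355
Total = 19.03


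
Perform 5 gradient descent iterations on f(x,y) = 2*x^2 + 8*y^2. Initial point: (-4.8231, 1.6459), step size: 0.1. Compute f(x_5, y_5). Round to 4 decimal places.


Gradient descent on f(x,y) = 2*x^2 + 8*y^2.
Starting point: (-4.8231, 1.6459), alpha = 0.1
Step 1: grad_x = 2*2*-4.8231 = -19.2924, grad_y = 2*8*1.6459 = 26.3344
  x_1 = -4.8231 - 0.1*-19.2924 = -2.8939
  y_1 = 1.6459 - 0.1*26.3344 = -0.9875
Step 2: grad_x = 2*2*-2.8939 = -11.5754, grad_y = 2*8*-0.9875 = -15.8006
  x_2 = -2.8939 - 0.1*-11.5754 = -1.7363
  y_2 = -0.9875 - 0.1*-15.8006 = 0.5925
Step 3: grad_x = 2*2*-1.7363 = -6.9453, grad_y = 2*8*0.5925 = 9.4804
  x_3 = -1.7363 - 0.1*-6.9453 = -1.0418
  y_3 = 0.5925 - 0.1*9.4804 = -0.3555
Step 4: grad_x = 2*2*-1.0418 = -4.1672, grad_y = 2*8*-0.3555 = -5.6882
  x_4 = -1.0418 - 0.1*-4.1672 = -0.6251
  y_4 = -0.3555 - 0.1*-5.6882 = 0.2133
Step 5: grad_x = 2*2*-0.6251 = -2.5003, grad_y = 2*8*0.2133 = 3.4129
  x_5 = -0.6251 - 0.1*-2.5003 = -0.375
  y_5 = 0.2133 - 0.1*3.4129 = -0.128
f(-0.375, -0.128) = 2*(-0.375)^2 + 8*(-0.128)^2 = 0.4124


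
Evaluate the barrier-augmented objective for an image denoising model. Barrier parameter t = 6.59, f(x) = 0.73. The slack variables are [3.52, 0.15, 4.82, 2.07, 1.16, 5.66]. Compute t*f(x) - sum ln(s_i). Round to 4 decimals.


Step 1: Compute log-barrier.
ln values: [1.2585, -1.8971, 1.5728, 0.7275, 0.1484, 1.7334]
phi = -(1.2585 - 1.8971 + 1.5728 + 0.7275 + 0.1484 + 1.7334) = -3.5435
Step 2: Compute augmented objective.
t*f(x) = 6.59*0.73 = 4.8107
Total = 4.8107 - 3.5435 = 1.2672


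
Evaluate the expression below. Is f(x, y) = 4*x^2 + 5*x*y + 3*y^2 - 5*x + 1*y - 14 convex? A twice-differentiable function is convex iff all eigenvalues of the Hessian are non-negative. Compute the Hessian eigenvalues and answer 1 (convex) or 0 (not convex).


The Hessian of f(x,y) = 4*x^2 + 5*x*y + 3*y^2 - 5*x + 1*y - 14 is:
H = [[8, 5], [5, 6]]
Trace = 8 + 6 = 14
Determinant = 8*6 - (5)^2 = 23
Discriminant = (14)^2 - 4*23 = 104.0
Eigenvalues: lambda_1 = 1.901, lambda_2 = 12.099
The function is convex.

1


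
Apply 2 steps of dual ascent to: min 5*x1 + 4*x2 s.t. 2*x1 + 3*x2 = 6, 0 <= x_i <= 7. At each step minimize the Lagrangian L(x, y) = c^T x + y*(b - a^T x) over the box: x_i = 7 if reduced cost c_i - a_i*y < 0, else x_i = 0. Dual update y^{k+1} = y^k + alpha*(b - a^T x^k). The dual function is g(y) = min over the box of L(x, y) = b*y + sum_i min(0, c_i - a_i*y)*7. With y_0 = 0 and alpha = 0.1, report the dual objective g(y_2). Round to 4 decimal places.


Dual ascent for LP: min 5*x1 + 4*x2, 2*x1 + 3*x2 = 6, 0 <= x_i <= 7
Step 1: y^k = 0.0, reduced costs: (5.0, 4.0)
  x^k = (0.0, 0.0), subgradient = b - a^T x = 6.0
  y^{k+1} = 0.0 + 0.1*6.0 = 0.6
Step 2: y^k = 0.6, reduced costs: (3.8, 2.2)
  x^k = (0.0, 0.0), subgradient = b - a^T x = 6.0
  y^{k+1} = 0.6 + 0.1*6.0 = 1.2
Dual objective at y_2 = 1.2: reduced costs (2.6, 0.4), box minimizer x = (0.0, 0.0)
g(y_2) = b*y + (c1 - a1*y)*x1 + (c2 - a2*y)*x2 = 6*1.2 + 2.6*0.0 + 0.4*0.0 = 7.2 + 0.0 + 0.0 = 7.2


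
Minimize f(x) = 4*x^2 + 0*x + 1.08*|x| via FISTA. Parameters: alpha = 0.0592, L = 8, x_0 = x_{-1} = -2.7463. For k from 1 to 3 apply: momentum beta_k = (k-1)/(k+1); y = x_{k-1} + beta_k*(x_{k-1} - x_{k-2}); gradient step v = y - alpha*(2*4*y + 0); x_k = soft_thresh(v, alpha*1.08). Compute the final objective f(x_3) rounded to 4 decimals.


FISTA on f(x) = 4*x^2 + 0*x + 1.08*|x|
L = 8, alpha = 0.0592
Iteration 1: beta = 0.0, y = -2.7463 + 0.0*(-2.7463 + 2.7463) = -2.7463
  grad(y) = -21.9704, v = y - alpha*grad = -1.4457
  prox(v) = soft_thresh(-1.4457, 0.0639) = -1.3817
Iteration 2: beta = 0.3333, y = -1.3817 + 0.3333*(-1.3817 + 2.7463) = -0.9269
  grad(y) = -7.4148, v = y - alpha*grad = -0.4879
  prox(v) = soft_thresh(-0.4879, 0.0639) = -0.424
Iteration 3: beta = 0.5, y = -0.424 + 0.5*(-0.424 + 1.3817) = 0.0549
  grad(y) = 0.4393, v = y - alpha*grad = 0.0289
  prox(v) = soft_thresh(0.0289, 0.0639) = 0.0
f(x_3) = 4*0.0^2 + 0*0.0 + 1.08*|0.0| = 0.0


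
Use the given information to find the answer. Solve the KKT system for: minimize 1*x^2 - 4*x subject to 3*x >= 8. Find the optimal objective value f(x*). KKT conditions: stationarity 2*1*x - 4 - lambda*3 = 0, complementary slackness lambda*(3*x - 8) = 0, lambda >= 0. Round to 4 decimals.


Step 1: Try lambda = 0 (constraint inactive).
x_unc = 4/(2*1) = 2.0
Check: 3*2.0 = 6.0 < 8 -- violated!
Step 2: Constraint must be active: 3*x = 8
x* = 8/3 = 2.6667 (rounded; the exact value 8/3 is used below)
lambda = (2*1*(8/3) - 4)/3 = 0.4444
Step 3: Compute optimal value.
f(x*) = 1*(8/3)^2 - 4*(8/3) = -3.5556


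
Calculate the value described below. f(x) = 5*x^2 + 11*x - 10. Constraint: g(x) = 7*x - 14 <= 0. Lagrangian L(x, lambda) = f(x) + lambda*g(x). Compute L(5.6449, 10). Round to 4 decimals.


Step 1: Evaluate f(x).
f(5.6449) = 5*5.6449^2 + 11*5.6449 - 10 = 211.4184
Step 2: Evaluate g(x).
g(5.6449) = 7*5.6449 - 14 = 25.5143
Step 3: Compute Lagrangian.
L = 211.4184 + 10*25.5143 = 466.5614


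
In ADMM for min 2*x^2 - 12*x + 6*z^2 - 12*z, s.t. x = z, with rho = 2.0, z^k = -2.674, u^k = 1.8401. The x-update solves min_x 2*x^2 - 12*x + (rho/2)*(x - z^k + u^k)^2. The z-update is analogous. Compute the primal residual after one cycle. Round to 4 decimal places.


ADMM iteration with rho = 2.0, z^k = -2.674, u^k = 1.8401
Step 1: x-update.
Minimize 2*x^2 - 12*x + (2.0/2)*(x + 2.674 + 1.8401)^2
FOC: (2*2 + 2.0)*x = 12 + 2.0*(-2.674 - 1.8401)
x^{k+1} = 0.4953
Step 2: z-update.
Minimize 6*z^2 - 12*z + (2.0/2)*(0.4953 - z + 1.8401)^2
FOC: (2*6 + 2.0)*z = 12 + 2.0*(0.4953 + 1.8401)
z^{k+1} = 1.1908
Step 3: u-update.
u^{k+1} = 1.8401 + 0.4953 - 1.1908 = 1.1446
Step 4: Primal residual = |0.4953 - 1.1908| = 0.6955


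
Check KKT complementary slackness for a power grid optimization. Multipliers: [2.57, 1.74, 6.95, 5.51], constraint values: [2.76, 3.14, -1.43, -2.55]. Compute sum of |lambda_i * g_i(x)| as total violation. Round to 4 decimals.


KKT complementary slackness check:
lambda_1 * g_1 = 2.57 * 2.76 = 7.0932
lambda_2 * g_2 = 1.74 * 3.14 = 5.4636
lambda_3 * g_3 = 6.95 * -1.43 = -9.9385
lambda_4 * g_4 = 5.51 * -2.55 = -14.0505
Total violation = 7.0932 + 5.4636 + 9.9385 + 14.0505 = 36.5458


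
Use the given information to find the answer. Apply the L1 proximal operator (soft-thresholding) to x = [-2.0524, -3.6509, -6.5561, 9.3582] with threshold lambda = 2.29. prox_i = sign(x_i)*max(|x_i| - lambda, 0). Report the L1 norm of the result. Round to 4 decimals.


Soft-thresholding with lambda = 2.29:
prox(-2.0524) = sign(-2.0524)*max(|-2.0524| - 2.29, 0) = 0.0
prox(-3.6509) = sign(-3.6509)*max(|-3.6509| - 2.29, 0) = -1.3609
prox(-6.5561) = sign(-6.5561)*max(|-6.5561| - 2.29, 0) = -4.2661
prox(9.3582) = sign(9.3582)*max(|9.3582| - 2.29, 0) = 7.0682
prox(x) = [0.0, -1.3609, -4.2661, 7.0682]
||prox(x)||_1 = 0.0 + 1.3609 + 4.2661 + 7.0682 = 12.6952


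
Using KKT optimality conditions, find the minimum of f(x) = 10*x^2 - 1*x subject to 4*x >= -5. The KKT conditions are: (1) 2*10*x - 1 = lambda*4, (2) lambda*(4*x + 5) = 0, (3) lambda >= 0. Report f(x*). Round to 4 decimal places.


Step 1: Try lambda = 0 (constraint inactive).
Stationarity: 2*10*x - 1 = 0
x* = 1/(2*10) = 0.05
Check constraint: 4*0.05 = 0.2 >= -5 -- satisfied.
Step 2: Compute optimal value.
f(x*) = 10*0.05^2 - 1*0.05 = -0.025


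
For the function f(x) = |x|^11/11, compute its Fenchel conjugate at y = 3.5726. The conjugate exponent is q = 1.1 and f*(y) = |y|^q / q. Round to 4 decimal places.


The conjugate exponent q satisfies 1/p + 1/q = 1.
p = 11, so q = 11/(11 - 1) = 1.1
|y|^q = 3.5726^1.1 = 4.0577
f*(3.5726) = 4.0577 / 1.1 = 3.6888


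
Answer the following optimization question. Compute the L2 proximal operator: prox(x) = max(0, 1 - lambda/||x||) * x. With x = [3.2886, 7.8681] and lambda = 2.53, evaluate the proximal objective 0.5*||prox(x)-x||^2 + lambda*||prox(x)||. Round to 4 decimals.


Step 1: Compute ||x||.
||x|| = 8.5277
Step 2: Compute scaling factor.
scale = max(0, 1 - 2.53/8.5277) = 0.7033
Step 3: prox(x) = [2.3129, 5.5338]
||prox(x)|| = 5.9977
Step 4: Proximal objective.
0.5*||prox-x||^2 = 3.2005
lambda*||prox|| = 15.1742
Total = 18.3747


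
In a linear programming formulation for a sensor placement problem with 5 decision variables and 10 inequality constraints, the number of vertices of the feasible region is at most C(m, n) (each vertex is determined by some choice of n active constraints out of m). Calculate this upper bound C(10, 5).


Each vertex corresponds to some choice of n active constraints out of m, so the number of vertices is at most C(m, n) = m! / (n!(m-n)!).
m = 10, n = 5
Numerator: 10 * 9 * 8 * 7 * 6
Denominator: 5! = 120
C(10, 5) = 252


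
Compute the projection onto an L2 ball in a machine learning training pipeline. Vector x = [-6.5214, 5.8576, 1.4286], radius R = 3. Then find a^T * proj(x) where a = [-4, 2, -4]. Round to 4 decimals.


Step 1: Compute ||x|| (intermediates to 6 decimals).
||x|| = sqrt((-6.5214)^2 + 5.8576^2 + 1.4286^2) = 8.8815
Step 2: Project.
Since ||x|| > R, scale = R/||x|| = 3/8.8815 = 0.337781, proj(x) = scale * x
proj(x) = [-2.202805, 1.978586, 0.482554]
Step 3: Dot product.
a^T * proj(x) = -4*(-2.202805) + 2*1.978586 - 4*0.482554 = 10.8382


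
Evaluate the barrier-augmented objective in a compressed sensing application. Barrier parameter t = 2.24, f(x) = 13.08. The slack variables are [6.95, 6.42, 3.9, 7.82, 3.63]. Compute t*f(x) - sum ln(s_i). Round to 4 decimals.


Step 1: Compute log-barrier.
ln values: [1.9387, 1.8594, 1.361, 2.0567, 1.2892]
phi = -(1.9387 + 1.8594 + 1.361 + 2.0567 + 1.2892) = -8.5051
Step 2: Compute augmented objective.
t*f(x) = 2.24*13.08 = 29.2992
Total = 29.2992 - 8.5051 = 20.7941


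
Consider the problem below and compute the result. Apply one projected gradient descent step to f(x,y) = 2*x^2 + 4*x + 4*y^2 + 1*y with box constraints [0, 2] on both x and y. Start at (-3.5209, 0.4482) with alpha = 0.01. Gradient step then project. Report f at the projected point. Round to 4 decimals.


Step 1: Compute gradient at (-3.5209, 0.4482).
grad_x = 2*2*-3.5209 + 4 = -10.0836
grad_y = 2*4*0.4482 + 1 = 4.5856
Step 2: Gradient step.
x_raw = -3.5209 - 0.01*-10.0836 = -3.4201
y_raw = 0.4482 - 0.01*4.5856 = 0.4023
Step 3: Project onto [0, 2].
x_proj = clip(-3.4201) = 0.0
y_proj = clip(0.4023) = 0.4023
Step 4: Evaluate f.
f(0.0, 0.4023) = 1.0499


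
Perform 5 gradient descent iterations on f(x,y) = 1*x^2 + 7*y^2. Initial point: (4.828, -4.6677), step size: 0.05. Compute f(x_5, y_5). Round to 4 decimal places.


Gradient descent on f(x,y) = 1*x^2 + 7*y^2.
Starting point: (4.828, -4.6677), alpha = 0.05
Step 1: grad_x = 2*1*4.828 = 9.656, grad_y = 2*7*-4.6677 = -65.3478
  x_1 = 4.828 - 0.05*9.656 = 4.3452
  y_1 = -4.6677 - 0.05*-65.3478 = -1.4003
Step 2: grad_x = 2*1*4.3452 = 8.6904, grad_y = 2*7*-1.4003 = -19.6043
  x_2 = 4.3452 - 0.05*8.6904 = 3.9107
  y_2 = -1.4003 - 0.05*-19.6043 = -0.4201
Step 3: grad_x = 2*1*3.9107 = 7.8214, grad_y = 2*7*-0.4201 = -5.8813
  x_3 = 3.9107 - 0.05*7.8214 = 3.5196
  y_3 = -0.4201 - 0.05*-5.8813 = -0.126
Step 4: grad_x = 2*1*3.5196 = 7.0392, grad_y = 2*7*-0.126 = -1.7644
  x_4 = 3.5196 - 0.05*7.0392 = 3.1677
  y_4 = -0.126 - 0.05*-1.7644 = -0.0378
Step 5: grad_x = 2*1*3.1677 = 6.3353, grad_y = 2*7*-0.0378 = -0.5293
  x_5 = 3.1677 - 0.05*6.3353 = 2.8509
  y_5 = -0.0378 - 0.05*-0.5293 = -0.0113
f(2.8509, -0.0113) = 1*2.8509^2 + 7*(-0.0113)^2 = 8.1284


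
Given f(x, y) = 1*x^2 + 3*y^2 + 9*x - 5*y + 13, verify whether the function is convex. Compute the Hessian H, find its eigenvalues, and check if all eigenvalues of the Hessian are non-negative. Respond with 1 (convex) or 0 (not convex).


The Hessian of f(x,y) = 1*x^2 + 3*y^2 + 9*x - 5*y + 13 is:
H = [[2, 0], [0, 6]]
Trace = 2 + 6 = 8
Determinant = 2*6 - (0)^2 = 12
Discriminant = (8)^2 - 4*12 = 16.0
Eigenvalues: lambda_1 = 2.0, lambda_2 = 6.0
The function is convex.

1


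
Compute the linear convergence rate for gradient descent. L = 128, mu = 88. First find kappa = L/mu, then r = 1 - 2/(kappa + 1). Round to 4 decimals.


Step 1: Compute the condition number.
kappa = L/mu = 128/88 = 1.4545
Step 2: Compute the convergence rate.
r = 1 - 2/(kappa + 1) = 1 - 2*mu/(L + mu) = (L - mu)/(L + mu) = 40/216 = 0.1852


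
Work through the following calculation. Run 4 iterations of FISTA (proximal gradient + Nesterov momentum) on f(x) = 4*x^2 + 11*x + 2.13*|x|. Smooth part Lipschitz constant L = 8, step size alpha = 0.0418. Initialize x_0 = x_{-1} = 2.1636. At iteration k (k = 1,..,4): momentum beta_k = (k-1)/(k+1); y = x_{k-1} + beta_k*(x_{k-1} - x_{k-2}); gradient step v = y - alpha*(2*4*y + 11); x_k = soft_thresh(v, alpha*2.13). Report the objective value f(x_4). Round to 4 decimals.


FISTA on f(x) = 4*x^2 + 11*x + 2.13*|x|
L = 8, alpha = 0.0418
Iteration 1: beta = 0.0, y = 2.1636 + 0.0*(2.1636 - 2.1636) = 2.1636
  grad(y) = 28.3088, v = y - alpha*grad = 0.9803
  prox(v) = soft_thresh(0.9803, 0.089) = 0.8913
Iteration 2: beta = 0.3333, y = 0.8913 + 0.3333*(0.8913 - 2.1636) = 0.4671
  grad(y) = 14.7372, v = y - alpha*grad = -0.1489
  prox(v) = soft_thresh(-0.1489, 0.089) = -0.0598
Iteration 3: beta = 0.5, y = -0.0598 + 0.5*(-0.0598 - 0.8913) = -0.5354
  grad(y) = 6.7169, v = y - alpha*grad = -0.8161
  prox(v) = soft_thresh(-0.8161, 0.089) = -0.7271
Iteration 4: beta = 0.6, y = -0.7271 + 0.6*(-0.7271 + 0.0598) = -1.1275
  grad(y) = 1.9801, v = y - alpha*grad = -1.2103
  prox(v) = soft_thresh(-1.2103, 0.089) = -1.1212
f(x_4) = 4*(-1.1212)^2 + 11*(-1.1212) + 2.13*|-1.1212| = -4.9167


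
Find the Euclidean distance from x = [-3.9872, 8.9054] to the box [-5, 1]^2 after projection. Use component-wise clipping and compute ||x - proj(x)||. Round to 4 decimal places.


Project each component onto [-5, 1].
clip(-3.9872) = -3.9872, clip(8.9054) = 1.0
Projection = [-3.9872, 1.0]
Squared diffs: [0.0, 62.4953]
Distance = sqrt(62.4953) = 7.9054


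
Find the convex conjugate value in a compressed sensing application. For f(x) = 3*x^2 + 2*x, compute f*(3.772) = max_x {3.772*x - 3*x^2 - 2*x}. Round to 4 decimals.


f*(y) = sup_x {y*x - a*x^2 - b*x} = sup_x {(y-b)*x - a*x^2}
FOC: (y - b) - 2a*x = 0 => x* = (y - b)/(2a)
x* = (3.772 - 2)/(2*3) = 0.2953
f*(3.772) = (y-b)^2/(4a) = (3.772 - 2)^2/(4*3)
= 3.14/12 = 0.2617


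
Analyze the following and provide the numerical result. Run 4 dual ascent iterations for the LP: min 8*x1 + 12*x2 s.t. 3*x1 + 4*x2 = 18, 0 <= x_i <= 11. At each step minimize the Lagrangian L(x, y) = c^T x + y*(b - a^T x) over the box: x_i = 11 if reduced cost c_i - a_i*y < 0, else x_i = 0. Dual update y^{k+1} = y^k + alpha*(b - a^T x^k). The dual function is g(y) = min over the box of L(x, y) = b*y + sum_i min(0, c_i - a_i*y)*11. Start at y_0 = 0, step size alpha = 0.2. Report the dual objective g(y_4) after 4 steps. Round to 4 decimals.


Dual ascent for LP: min 8*x1 + 12*x2, 3*x1 + 4*x2 = 18, 0 <= x_i <= 11
Step 1: y^k = 0.0, reduced costs: (8.0, 12.0)
  x^k = (0.0, 0.0), subgradient = b - a^T x = 18.0
  y^{k+1} = 0.0 + 0.2*18.0 = 3.6
Step 2: y^k = 3.6, reduced costs: (-2.8, -2.4)
  x^k = (11.0, 11.0), subgradient = b - a^T x = -59.0
  y^{k+1} = 3.6 + 0.2*-59.0 = -8.2
Step 3: y^k = -8.2, reduced costs: (32.6, 44.8)
  x^k = (0.0, 0.0), subgradient = b - a^T x = 18.0
  y^{k+1} = -8.2 + 0.2*18.0 = -4.6
Step 4: y^k = -4.6, reduced costs: (21.8, 30.4)
  x^k = (0.0, 0.0), subgradient = b - a^T x = 18.0
  y^{k+1} = -4.6 + 0.2*18.0 = -1.0
Dual objective at y_4 = -1.0: reduced costs (11.0, 16.0), box minimizer x = (0.0, 0.0)
g(y_4) = b*y + (c1 - a1*y)*x1 + (c2 - a2*y)*x2 = 18*(-1.0) + 11.0*0.0 + 16.0*0.0 = -18.0 + 0.0 + 0.0 = -18.0


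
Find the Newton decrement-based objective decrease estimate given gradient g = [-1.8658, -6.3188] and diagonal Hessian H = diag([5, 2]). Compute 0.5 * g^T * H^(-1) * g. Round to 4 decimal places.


Step 1: H is diagonal, so H^(-1) * g = [-0.3732, -3.1594].
Step 2: g^T H^(-1) g = sum_i g_i^2 / H_ii
  = (-1.8658)^2/5 + (-6.3188)^2/2
  = 0.6962 + 19.9636 = 20.6599
Step 3: Objective decrease = 0.5 * g^T H^(-1) g = 10.3299


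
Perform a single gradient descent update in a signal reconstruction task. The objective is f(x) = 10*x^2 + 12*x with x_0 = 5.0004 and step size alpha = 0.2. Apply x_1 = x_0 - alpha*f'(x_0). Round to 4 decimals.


We compute the gradient at x_0 and apply the update.
f'(x) = 20*x + 12
f'(5.0004) = 20*5.0004 + 12 = 112.008
x_1 = 5.0004 - 0.2*112.008 = -17.4012


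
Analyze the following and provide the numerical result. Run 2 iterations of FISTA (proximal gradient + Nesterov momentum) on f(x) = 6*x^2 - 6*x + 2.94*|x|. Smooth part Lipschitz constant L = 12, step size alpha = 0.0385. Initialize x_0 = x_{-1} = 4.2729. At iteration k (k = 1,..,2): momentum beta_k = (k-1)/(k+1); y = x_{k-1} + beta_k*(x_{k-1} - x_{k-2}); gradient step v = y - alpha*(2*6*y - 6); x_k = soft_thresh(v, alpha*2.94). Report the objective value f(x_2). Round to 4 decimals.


FISTA on f(x) = 6*x^2 - 6*x + 2.94*|x|
L = 12, alpha = 0.0385
Iteration 1: beta = 0.0, y = 4.2729 + 0.0*(4.2729 - 4.2729) = 4.2729
  grad(y) = 45.2748, v = y - alpha*grad = 2.5298
  prox(v) = soft_thresh(2.5298, 0.1132) = 2.4166
Iteration 2: beta = 0.3333, y = 2.4166 + 0.3333*(2.4166 - 4.2729) = 1.7979
  grad(y) = 15.5745, v = y - alpha*grad = 1.1983
  prox(v) = soft_thresh(1.1983, 0.1132) = 1.0851
f(x_2) = 6*1.0851^2 - 6*1.0851 + 2.94*|1.0851| = 3.7439


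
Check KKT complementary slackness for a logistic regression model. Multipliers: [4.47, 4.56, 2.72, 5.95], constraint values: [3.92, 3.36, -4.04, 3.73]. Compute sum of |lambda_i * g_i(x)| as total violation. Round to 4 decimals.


KKT complementary slackness check:
lambda_1 * g_1 = 4.47 * 3.92 = 17.5224
lambda_2 * g_2 = 4.56 * 3.36 = 15.3216
lambda_3 * g_3 = 2.72 * -4.04 = -10.9888
lambda_4 * g_4 = 5.95 * 3.73 = 22.1935
Total violation = 17.5224 + 15.3216 + 10.9888 + 22.1935 = 66.0263


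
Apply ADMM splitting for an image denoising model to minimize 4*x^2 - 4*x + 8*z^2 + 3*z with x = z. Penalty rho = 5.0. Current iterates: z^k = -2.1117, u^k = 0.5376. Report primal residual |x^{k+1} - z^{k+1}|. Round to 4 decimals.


ADMM iteration with rho = 5.0, z^k = -2.1117, u^k = 0.5376
Step 1: x-update.
Minimize 4*x^2 - 4*x + (5.0/2)*(x + 2.1117 + 0.5376)^2
FOC: (2*4 + 5.0)*x = 4 + 5.0*(-2.1117 - 0.5376)
x^{k+1} = -0.7113
Step 2: z-update.
Minimize 8*z^2 + 3*z + (5.0/2)*(-0.7113 - z + 0.5376)^2
FOC: (2*8 + 5.0)*z = -3 + 5.0*(-0.7113 + 0.5376)
z^{k+1} = -0.1842
Step 3: u-update.
u^{k+1} = 0.5376 - 0.7113 + 0.1842 = 0.0105
Step 4: Primal residual = |-0.7113 + 0.1842| = 0.5271


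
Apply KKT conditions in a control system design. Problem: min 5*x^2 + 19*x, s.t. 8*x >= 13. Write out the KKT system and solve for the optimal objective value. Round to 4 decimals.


Step 1: Try lambda = 0 (constraint inactive).
x_unc = -19/(2*5) = -1.9
Check: 8*-1.9 = -15.2 < 13 -- violated!
Step 2: Constraint must be active: 8*x = 13
x* = 13/8 = 1.625
lambda = (2*5*1.625 + 19)/8 = 4.4063
Step 3: Compute optimal value.
f(x*) = 5*1.625^2 + 19*1.625 = 44.0781


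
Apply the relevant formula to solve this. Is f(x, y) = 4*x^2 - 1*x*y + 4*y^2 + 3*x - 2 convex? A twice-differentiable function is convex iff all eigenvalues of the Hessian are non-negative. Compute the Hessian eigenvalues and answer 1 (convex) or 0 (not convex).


The Hessian of f(x,y) = 4*x^2 - 1*x*y + 4*y^2 + 3*x - 2 is:
H = [[8, -1], [-1, 8]]
Trace = 8 + 8 = 16
Determinant = 8*8 - (-1)^2 = 63
Discriminant = (16)^2 - 4*63 = 4.0
Eigenvalues: lambda_1 = 7.0, lambda_2 = 9.0
The function is convex.

1


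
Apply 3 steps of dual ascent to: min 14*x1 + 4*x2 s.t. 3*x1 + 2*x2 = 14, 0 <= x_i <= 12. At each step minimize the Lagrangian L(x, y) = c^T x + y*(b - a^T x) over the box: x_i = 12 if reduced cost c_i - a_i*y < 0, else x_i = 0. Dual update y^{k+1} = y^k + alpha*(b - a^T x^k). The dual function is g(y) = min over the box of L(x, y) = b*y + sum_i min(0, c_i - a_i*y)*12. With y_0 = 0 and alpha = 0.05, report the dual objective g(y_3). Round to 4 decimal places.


Dual ascent for LP: min 14*x1 + 4*x2, 3*x1 + 2*x2 = 14, 0 <= x_i <= 12
Step 1: y^k = 0.0, reduced costs: (14.0, 4.0)
  x^k = (0.0, 0.0), subgradient = b - a^T x = 14.0
  y^{k+1} = 0.0 + 0.05*14.0 = 0.7
Step 2: y^k = 0.7, reduced costs: (11.9, 2.6)
  x^k = (0.0, 0.0), subgradient = b - a^T x = 14.0
  y^{k+1} = 0.7 + 0.05*14.0 = 1.4
Step 3: y^k = 1.4, reduced costs: (9.8, 1.2)
  x^k = (0.0, 0.0), subgradient = b - a^T x = 14.0
  y^{k+1} = 1.4 + 0.05*14.0 = 2.1
Dual objective at y_3 = 2.1: reduced costs (7.7, -0.2), box minimizer x = (0.0, 12.0)
g(y_3) = b*y + (c1 - a1*y)*x1 + (c2 - a2*y)*x2 = 14*2.1 + 7.7*0.0 + (-0.2)*12.0 = 29.4 + 0.0 - 2.4 = 27.0


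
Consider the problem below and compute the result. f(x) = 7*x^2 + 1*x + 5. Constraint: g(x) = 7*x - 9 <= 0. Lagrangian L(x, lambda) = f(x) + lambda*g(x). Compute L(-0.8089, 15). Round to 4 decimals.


Step 1: Evaluate f(x).
f(-0.8089) = 7*(-0.8089)^2 + 1*(-0.8089) + 5 = 8.7713
Step 2: Evaluate g(x).
g(-0.8089) = 7*-0.8089 - 9 = -14.6623
Step 3: Compute Lagrangian.
L = 8.7713 + 15*-14.6623 = -211.1632


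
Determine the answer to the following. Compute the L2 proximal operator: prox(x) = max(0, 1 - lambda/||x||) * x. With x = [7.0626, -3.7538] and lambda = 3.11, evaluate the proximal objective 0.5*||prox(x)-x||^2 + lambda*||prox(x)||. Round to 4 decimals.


Step 1: Compute ||x||.
||x|| = 7.9982
Step 2: Compute scaling factor.
scale = max(0, 1 - 3.11/7.9982) = 0.6112
Step 3: prox(x) = [4.3164, -2.2942]
||prox(x)|| = 4.8882
Step 4: Proximal objective.
0.5*||prox-x||^2 = 4.8361
lambda*||prox|| = 15.2023
Total = 20.0384


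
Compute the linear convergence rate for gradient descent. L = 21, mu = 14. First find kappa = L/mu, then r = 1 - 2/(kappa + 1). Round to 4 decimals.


Step 1: Compute the condition number.
kappa = L/mu = 21/14 = 1.5
Step 2: Compute the convergence rate.
r = 1 - 2/(kappa + 1) = 1 - 2*mu/(L + mu) = (L - mu)/(L + mu) = 7/35 = 0.2


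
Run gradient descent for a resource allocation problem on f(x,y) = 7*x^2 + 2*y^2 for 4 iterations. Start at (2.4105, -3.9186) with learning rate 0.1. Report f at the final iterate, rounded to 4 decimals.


Gradient descent on f(x,y) = 7*x^2 + 2*y^2.
Starting point: (2.4105, -3.9186), alpha = 0.1
Step 1: grad_x = 2*7*2.4105 = 33.747, grad_y = 2*2*-3.9186 = -15.6744
  x_1 = 2.4105 - 0.1*33.747 = -0.9642
  y_1 = -3.9186 - 0.1*-15.6744 = -2.3512
Step 2: grad_x = 2*7*-0.9642 = -13.4988, grad_y = 2*2*-2.3512 = -9.4046
  x_2 = -0.9642 - 0.1*-13.4988 = 0.3857
  y_2 = -2.3512 - 0.1*-9.4046 = -1.4107
Step 3: grad_x = 2*7*0.3857 = 5.3995, grad_y = 2*2*-1.4107 = -5.6428
  x_3 = 0.3857 - 0.1*5.3995 = -0.1543
  y_3 = -1.4107 - 0.1*-5.6428 = -0.8464
Step 4: grad_x = 2*7*-0.1543 = -2.1598, grad_y = 2*2*-0.8464 = -3.3857
  x_4 = -0.1543 - 0.1*-2.1598 = 0.0617
  y_4 = -0.8464 - 0.1*-3.3857 = -0.5079
f(0.0617, -0.5079) = 7*0.0617^2 + 2*(-0.5079)^2 = 0.5425


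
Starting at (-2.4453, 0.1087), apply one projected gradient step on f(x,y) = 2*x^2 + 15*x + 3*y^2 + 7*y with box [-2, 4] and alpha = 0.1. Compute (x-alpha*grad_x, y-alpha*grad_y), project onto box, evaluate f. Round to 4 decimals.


Step 1: Compute gradient at (-2.4453, 0.1087).
grad_x = 2*2*-2.4453 + 15 = 5.2188
grad_y = 2*3*0.1087 + 7 = 7.6522
Step 2: Gradient step.
x_raw = -2.4453 - 0.1*5.2188 = -2.9672
y_raw = 0.1087 - 0.1*7.6522 = -0.6565
Step 3: Project onto [-2, 4].
x_proj = clip(-2.9672) = -2.0
y_proj = clip(-0.6565) = -0.6565
Step 4: Evaluate f.
f(-2.0, -0.6565) = -25.3026


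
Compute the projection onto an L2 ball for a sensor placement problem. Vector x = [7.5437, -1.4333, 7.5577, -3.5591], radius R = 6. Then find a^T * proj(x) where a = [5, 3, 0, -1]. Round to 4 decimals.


Step 1: Compute ||x|| (intermediates to 6 decimals).
||x|| = sqrt(7.5437^2 + (-1.4333)^2 + 7.5577^2 + (-3.5591)^2) = 11.346708
Step 2: Project.
Since ||x|| > R, scale = R/||x|| = 6/11.346708 = 0.528788, proj(x) = scale * x
proj(x) = [3.989018, -0.757912, 3.996421, -1.882009]
Step 3: Dot product.
a^T * proj(x) = 5*3.989018 + 3*(-0.757912) + 0*3.996421 - 1*(-1.882009) = 19.5534


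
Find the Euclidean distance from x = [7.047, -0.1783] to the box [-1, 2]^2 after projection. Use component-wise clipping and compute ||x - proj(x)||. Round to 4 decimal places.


Project each component onto [-1, 2].
clip(7.047) = 2.0, clip(-0.1783) = -0.1783
Projection = [2.0, -0.1783]
Squared diffs: [25.4722, 0.0]
Distance = sqrt(25.4722) = 5.047


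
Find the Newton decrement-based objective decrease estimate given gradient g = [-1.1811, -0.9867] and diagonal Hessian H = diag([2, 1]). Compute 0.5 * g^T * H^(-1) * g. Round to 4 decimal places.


Step 1: H is diagonal, so H^(-1) * g = [-0.5906, -0.9867].
Step 2: g^T H^(-1) g = sum_i g_i^2 / H_ii
  = (-1.1811)^2/2 + (-0.9867)^2/1
  = 0.6975 + 0.9736 = 1.6711
Step 3: Objective decrease = 0.5 * g^T H^(-1) g = 0.8355


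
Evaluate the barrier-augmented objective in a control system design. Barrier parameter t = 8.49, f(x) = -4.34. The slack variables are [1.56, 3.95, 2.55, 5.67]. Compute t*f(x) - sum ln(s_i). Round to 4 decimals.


Step 1: Compute log-barrier.
ln values: [0.4447, 1.3737, 0.9361, 1.7352]
phi = -(0.4447 + 1.3737 + 0.9361 + 1.7352) = -4.4897
Step 2: Compute augmented objective.
t*f(x) = 8.49*-4.34 = -36.8466
Total = -36.8466 - 4.4897 = -41.3363


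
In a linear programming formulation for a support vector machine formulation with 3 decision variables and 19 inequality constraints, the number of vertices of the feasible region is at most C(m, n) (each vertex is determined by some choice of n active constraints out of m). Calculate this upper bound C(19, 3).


Each vertex corresponds to some choice of n active constraints out of m, so the number of vertices is at most C(m, n) = m! / (n!(m-n)!).
m = 19, n = 3
Numerator: 19 * 18 * 17
Denominator: 3! = 6
C(19, 3) = 969


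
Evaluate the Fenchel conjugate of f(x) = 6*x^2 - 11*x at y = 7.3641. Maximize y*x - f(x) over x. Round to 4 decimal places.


f*(y) = sup_x {y*x - a*x^2 - b*x} = sup_x {(y-b)*x - a*x^2}
FOC: (y - b) - 2a*x = 0 => x* = (y - b)/(2a)
x* = (7.3641 + 11)/(2*6) = 1.5303
f*(7.3641) = (y-b)^2/(4a) = (7.3641 + 11)^2/(4*6)
= 337.2402/24 = 14.0517


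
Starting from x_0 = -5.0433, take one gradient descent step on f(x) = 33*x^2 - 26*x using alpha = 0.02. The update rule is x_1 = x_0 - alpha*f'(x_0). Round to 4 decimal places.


We compute the gradient at x_0 and apply the update.
f'(x) = 66*x - 26
f'(-5.0433) = 66*-5.0433 - 26 = -358.8578
x_1 = -5.0433 - 0.02*-358.8578 = 2.1339


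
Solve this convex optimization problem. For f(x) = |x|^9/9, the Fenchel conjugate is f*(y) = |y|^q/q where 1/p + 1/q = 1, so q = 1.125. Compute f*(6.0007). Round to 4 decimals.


The conjugate exponent q satisfies 1/p + 1/q = 1.
p = 9, so q = 9/(9 - 1) = 1.125
|y|^q = 6.0007^1.125 = 7.5072
f*(6.0007) = 7.5072 / 1.125 = 6.6731


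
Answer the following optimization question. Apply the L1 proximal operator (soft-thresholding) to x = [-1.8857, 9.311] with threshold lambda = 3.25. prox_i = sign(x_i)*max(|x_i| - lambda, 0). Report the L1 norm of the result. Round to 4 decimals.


Soft-thresholding with lambda = 3.25:
prox(-1.8857) = sign(-1.8857)*max(|-1.8857| - 3.25, 0) = 0.0
prox(9.311) = sign(9.311)*max(|9.311| - 3.25, 0) = 6.061
prox(x) = [0.0, 6.061]
||prox(x)||_1 = 0.0 + 6.061 = 6.061


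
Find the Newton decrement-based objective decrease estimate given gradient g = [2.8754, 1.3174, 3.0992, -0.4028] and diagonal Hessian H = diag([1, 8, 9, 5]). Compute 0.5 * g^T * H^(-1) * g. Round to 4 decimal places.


Step 1: H is diagonal, so H^(-1) * g = [2.8754, 0.1647, 0.3444, -0.0806].
Step 2: g^T H^(-1) g = sum_i g_i^2 / H_ii
  = (2.8754)^2/1 + (1.3174)^2/8 + (3.0992)^2/9 + (-0.4028)^2/5
  = 8.2679 + 0.2169 + 1.0672 + 0.0324 = 9.5845
Step 3: Objective decrease = 0.5 * g^T H^(-1) g = 4.7923


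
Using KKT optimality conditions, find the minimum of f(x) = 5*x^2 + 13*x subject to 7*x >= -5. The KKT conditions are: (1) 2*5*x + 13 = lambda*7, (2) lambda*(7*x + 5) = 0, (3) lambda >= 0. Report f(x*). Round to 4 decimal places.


Step 1: Try lambda = 0 (constraint inactive).
x_unc = -13/(2*5) = -1.3
Check: 7*-1.3 = -9.1 < -5 -- violated!
Step 2: Constraint must be active: 7*x = -5
x* = -5/7 = -0.7143 (rounded; the exact value -5/7 is used below)
lambda = (2*5*(-5/7) + 13)/7 = 0.8367
Step 3: Compute optimal value.
f(x*) = 5*(-5/7)^2 + 13*(-5/7) = -6.7347


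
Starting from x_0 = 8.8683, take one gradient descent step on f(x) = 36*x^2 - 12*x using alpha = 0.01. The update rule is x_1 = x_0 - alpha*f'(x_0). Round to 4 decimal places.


We compute the gradient at x_0 and apply the update.
f'(x) = 72*x - 12
f'(8.8683) = 72*8.8683 - 12 = 626.5176
x_1 = 8.8683 - 0.01*626.5176 = 2.6031


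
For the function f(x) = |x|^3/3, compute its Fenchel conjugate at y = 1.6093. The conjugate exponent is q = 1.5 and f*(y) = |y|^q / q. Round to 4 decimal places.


The conjugate exponent q satisfies 1/p + 1/q = 1.
p = 3, so q = 3/(3 - 1) = 1.5
|y|^q = 1.6093^1.5 = 2.0415
f*(1.6093) = 2.0415 / 1.5 = 1.361


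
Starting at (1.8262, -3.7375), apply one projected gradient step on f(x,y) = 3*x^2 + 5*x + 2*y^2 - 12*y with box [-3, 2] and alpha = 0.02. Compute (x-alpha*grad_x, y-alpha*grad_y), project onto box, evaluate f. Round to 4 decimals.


Step 1: Compute gradient at (1.8262, -3.7375).
grad_x = 2*3*1.8262 + 5 = 15.9572
grad_y = 2*2*-3.7375 - 12 = -26.95
Step 2: Gradient step.
x_raw = 1.8262 - 0.02*15.9572 = 1.5071
y_raw = -3.7375 - 0.02*-26.95 = -3.1985
Step 3: Project onto [-3, 2].
x_proj = clip(1.5071) = 1.5071
y_proj = clip(-3.1985) = -3.0
Step 4: Evaluate f.
f(1.5071, -3.0) = 68.3489


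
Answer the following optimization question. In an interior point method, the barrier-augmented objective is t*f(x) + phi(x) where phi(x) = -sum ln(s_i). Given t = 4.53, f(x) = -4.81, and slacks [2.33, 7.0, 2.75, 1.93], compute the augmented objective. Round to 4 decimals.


Step 1: Compute log-barrier.
ln values: [0.8459, 1.9459, 1.0116, 0.6575]
phi = -(0.8459 + 1.9459 + 1.0116 + 0.6575) = -4.4609
Step 2: Compute augmented objective.
t*f(x) = 4.53*-4.81 = -21.7893
Total = -21.7893 - 4.4609 = -26.2502


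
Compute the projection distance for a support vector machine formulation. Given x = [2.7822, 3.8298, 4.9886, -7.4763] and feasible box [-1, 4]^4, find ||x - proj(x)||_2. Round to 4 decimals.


Project each component onto [-1, 4].
clip(2.7822) = 2.7822, clip(3.8298) = 3.8298, clip(4.9886) = 4.0, clip(-7.4763) = -1.0
Projection = [2.7822, 3.8298, 4.0, -1.0]
Squared diffs: [0.0, 0.0, 0.9773, 41.9425]
Distance = sqrt(42.9198) = 6.5513


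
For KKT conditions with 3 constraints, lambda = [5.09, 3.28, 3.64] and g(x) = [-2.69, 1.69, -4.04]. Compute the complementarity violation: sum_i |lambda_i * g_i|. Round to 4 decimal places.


KKT complementary slackness check:
lambda_1 * g_1 = 5.09 * -2.69 = -13.6921
lambda_2 * g_2 = 3.28 * 1.69 = 5.5432
lambda_3 * g_3 = 3.64 * -4.04 = -14.7056
Total violation = 13.6921 + 5.5432 + 14.7056 = 33.9409


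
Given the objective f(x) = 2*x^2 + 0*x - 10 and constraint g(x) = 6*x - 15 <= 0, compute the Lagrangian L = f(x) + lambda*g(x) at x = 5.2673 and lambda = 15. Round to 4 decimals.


Step 1: Evaluate f(x).
f(5.2673) = 2*5.2673^2 + 0*5.2673 - 10 = 45.4889
Step 2: Evaluate g(x).
g(5.2673) = 6*5.2673 - 15 = 16.6038
Step 3: Compute Lagrangian.
L = 45.4889 + 15*16.6038 = 294.5459


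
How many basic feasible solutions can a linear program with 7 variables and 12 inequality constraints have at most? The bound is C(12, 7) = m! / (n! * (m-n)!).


Each vertex corresponds to some choice of n active constraints out of m, so the number of vertices is at most C(m, n) = m! / (n!(m-n)!).
m = 12, n = 7
Numerator: 12 * 11 * 10 * 9 * 8 * 7 * 6
Denominator: 7! = 5040
C(12, 7) = 792


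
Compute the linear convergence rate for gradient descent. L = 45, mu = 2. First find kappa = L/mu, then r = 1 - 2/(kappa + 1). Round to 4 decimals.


Step 1: Compute the condition number.
kappa = L/mu = 45/2 = 22.5
Step 2: Compute the convergence rate.
r = 1 - 2/(kappa + 1) = 1 - 2*mu/(L + mu) = (L - mu)/(L + mu) = 43/47 = 0.9149


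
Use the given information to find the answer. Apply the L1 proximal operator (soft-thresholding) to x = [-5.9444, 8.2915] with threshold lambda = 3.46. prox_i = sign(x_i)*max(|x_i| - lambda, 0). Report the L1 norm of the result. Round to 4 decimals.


Soft-thresholding with lambda = 3.46:
prox(-5.9444) = sign(-5.9444)*max(|-5.9444| - 3.46, 0) = -2.4844
prox(8.2915) = sign(8.2915)*max(|8.2915| - 3.46, 0) = 4.8315
prox(x) = [-2.4844, 4.8315]
||prox(x)||_1 = 2.4844 + 4.8315 = 7.3159


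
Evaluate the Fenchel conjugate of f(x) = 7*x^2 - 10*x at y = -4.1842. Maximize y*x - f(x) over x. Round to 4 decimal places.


f*(y) = sup_x {y*x - a*x^2 - b*x} = sup_x {(y-b)*x - a*x^2}
FOC: (y - b) - 2a*x = 0 => x* = (y - b)/(2a)
x* = (-4.1842 + 10)/(2*7) = 0.4154
f*(-4.1842) = (y-b)^2/(4a) = (-4.1842 + 10)^2/(4*7)
= 33.8235/28 = 1.208


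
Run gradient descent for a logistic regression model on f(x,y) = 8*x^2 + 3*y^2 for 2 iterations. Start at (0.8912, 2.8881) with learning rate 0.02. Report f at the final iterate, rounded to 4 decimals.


Gradient descent on f(x,y) = 8*x^2 + 3*y^2.
Starting point: (0.8912, 2.8881), alpha = 0.02
Step 1: grad_x = 2*8*0.8912 = 14.2592, grad_y = 2*3*2.8881 = 17.3286
  x_1 = 0.8912 - 0.02*14.2592 = 0.606
  y_1 = 2.8881 - 0.02*17.3286 = 2.5415
Step 2: grad_x = 2*8*0.606 = 9.6963, grad_y = 2*3*2.5415 = 15.2492
  x_2 = 0.606 - 0.02*9.6963 = 0.4121
  y_2 = 2.5415 - 0.02*15.2492 = 2.2365
f(0.4121, 2.2365) = 8*0.4121^2 + 3*2.2365^2 = 16.3649


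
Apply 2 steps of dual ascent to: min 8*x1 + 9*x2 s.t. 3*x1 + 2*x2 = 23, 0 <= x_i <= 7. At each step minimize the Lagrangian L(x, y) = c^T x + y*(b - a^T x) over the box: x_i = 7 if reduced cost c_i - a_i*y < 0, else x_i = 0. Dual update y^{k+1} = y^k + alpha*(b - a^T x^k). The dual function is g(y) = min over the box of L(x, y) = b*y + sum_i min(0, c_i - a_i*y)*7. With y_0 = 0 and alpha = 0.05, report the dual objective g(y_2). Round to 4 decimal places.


Dual ascent for LP: min 8*x1 + 9*x2, 3*x1 + 2*x2 = 23, 0 <= x_i <= 7
Step 1: y^k = 0.0, reduced costs: (8.0, 9.0)
  x^k = (0.0, 0.0), subgradient = b - a^T x = 23.0
  y^{k+1} = 0.0 + 0.05*23.0 = 1.15
Step 2: y^k = 1.15, reduced costs: (4.55, 6.7)
  x^k = (0.0, 0.0), subgradient = b - a^T x = 23.0
  y^{k+1} = 1.15 + 0.05*23.0 = 2.3
Dual objective at y_2 = 2.3: reduced costs (1.1, 4.4), box minimizer x = (0.0, 0.0)
g(y_2) = b*y + (c1 - a1*y)*x1 + (c2 - a2*y)*x2 = 23*2.3 + 1.1*0.0 + 4.4*0.0 = 52.9 + 0.0 + 0.0 = 52.9


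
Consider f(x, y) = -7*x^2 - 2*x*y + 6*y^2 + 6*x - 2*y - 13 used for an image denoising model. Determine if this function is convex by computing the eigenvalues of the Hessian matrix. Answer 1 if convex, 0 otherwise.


The Hessian of f(x,y) = -7*x^2 - 2*x*y + 6*y^2 + 6*x - 2*y - 13 is:
H = [[-14, -2], [-2, 12]]
Trace = -14 + 12 = -2
Determinant = -14*12 - (-2)^2 = -172
Discriminant = (-2)^2 - 4*-172 = 692.0
Eigenvalues: lambda_1 = -14.1529, lambda_2 = 12.1529
The function is not convex.

0


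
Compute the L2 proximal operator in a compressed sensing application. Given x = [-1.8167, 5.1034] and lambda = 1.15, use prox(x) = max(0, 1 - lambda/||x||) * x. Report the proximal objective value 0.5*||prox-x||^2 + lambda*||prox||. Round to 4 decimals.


Step 1: Compute ||x||.
||x|| = 5.4171
Step 2: Compute scaling factor.
scale = max(0, 1 - 1.15/5.4171) = 0.7877
Step 3: prox(x) = [-1.431, 4.02]
||prox(x)|| = 4.2671
Step 4: Proximal objective.
0.5*||prox-x||^2 = 0.6613
lambda*||prox|| = 4.9072
Total = 5.5684


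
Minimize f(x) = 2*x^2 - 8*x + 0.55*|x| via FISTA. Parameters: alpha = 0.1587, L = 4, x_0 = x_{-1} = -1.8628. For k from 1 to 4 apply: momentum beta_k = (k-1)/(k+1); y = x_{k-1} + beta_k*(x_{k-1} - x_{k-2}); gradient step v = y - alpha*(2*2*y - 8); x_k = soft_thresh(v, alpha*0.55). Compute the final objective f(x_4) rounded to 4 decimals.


FISTA on f(x) = 2*x^2 - 8*x + 0.55*|x|
L = 4, alpha = 0.1587
Iteration 1: beta = 0.0, y = -1.8628 + 0.0*(-1.8628 + 1.8628) = -1.8628
  grad(y) = -15.4512, v = y - alpha*grad = 0.5893
  prox(v) = soft_thresh(0.5893, 0.0873) = 0.502
Iteration 2: beta = 0.3333, y = 0.502 + 0.3333*(0.502 + 1.8628) = 1.2903
  grad(y) = -2.8388, v = y - alpha*grad = 1.7408
  prox(v) = soft_thresh(1.7408, 0.0873) = 1.6535
Iteration 3: beta = 0.5, y = 1.6535 + 0.5*(1.6535 - 0.502) = 2.2293
  grad(y) = 0.9171, v = y - alpha*grad = 2.0837
  prox(v) = soft_thresh(2.0837, 0.0873) = 1.9964
Iteration 4: beta = 0.6, y = 1.9964 + 0.6*(1.9964 - 1.6535) = 2.2022
  grad(y) = 0.8088, v = y - alpha*grad = 2.0738
  prox(v) = soft_thresh(2.0738, 0.0873) = 1.9866
f(x_4) = 2*1.9866^2 - 8*1.9866 + 0.55*|1.9866| = -6.907


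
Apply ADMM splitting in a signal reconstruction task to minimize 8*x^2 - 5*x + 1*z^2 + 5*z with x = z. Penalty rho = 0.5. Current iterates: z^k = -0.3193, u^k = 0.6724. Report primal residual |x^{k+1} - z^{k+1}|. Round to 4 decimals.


ADMM iteration with rho = 0.5, z^k = -0.3193, u^k = 0.6724
Step 1: x-update.
Minimize 8*x^2 - 5*x + (0.5/2)*(x + 0.3193 + 0.6724)^2
FOC: (2*8 + 0.5)*x = 5 + 0.5*(-0.3193 - 0.6724)
x^{k+1} = 0.273
Step 2: z-update.
Minimize 1*z^2 + 5*z + (0.5/2)*(0.273 - z + 0.6724)^2
FOC: (2*1 + 0.5)*z = -5 + 0.5*(0.273 + 0.6724)
z^{k+1} = -1.8109
Step 3: u-update.
u^{k+1} = 0.6724 + 0.273 + 1.8109 = 2.7563
Step 4: Primal residual = |0.273 + 1.8109| = 2.0839


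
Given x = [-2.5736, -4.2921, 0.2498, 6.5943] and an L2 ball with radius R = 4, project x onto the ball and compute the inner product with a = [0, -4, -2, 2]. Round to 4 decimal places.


Step 1: Compute ||x|| (intermediates to 6 decimals).
||x|| = sqrt((-2.5736)^2 + (-4.2921)^2 + 0.2498^2 + 6.5943^2) = 8.282073
Step 2: Project.
Since ||x|| > R, scale = R/||x|| = 4/8.282073 = 0.482971, proj(x) = scale * x
proj(x) = [-1.242974, -2.07296, 0.120646, 3.184856]
Step 3: Dot product.
a^T * proj(x) = 0*(-1.242974) - 4*(-2.07296) - 2*0.120646 + 2*3.184856 = 14.4203


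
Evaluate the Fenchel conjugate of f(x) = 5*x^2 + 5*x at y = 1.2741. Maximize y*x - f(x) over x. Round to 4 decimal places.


f*(y) = sup_x {y*x - a*x^2 - b*x} = sup_x {(y-b)*x - a*x^2}
FOC: (y - b) - 2a*x = 0 => x* = (y - b)/(2a)
x* = (1.2741 - 5)/(2*5) = -0.3726
f*(1.2741) = (y-b)^2/(4a) = (1.2741 - 5)^2/(4*5)
= 13.8823/20 = 0.6941


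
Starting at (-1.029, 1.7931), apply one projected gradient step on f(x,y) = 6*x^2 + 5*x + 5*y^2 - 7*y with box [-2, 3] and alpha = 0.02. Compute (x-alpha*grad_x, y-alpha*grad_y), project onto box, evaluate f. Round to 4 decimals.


Step 1: Compute gradient at (-1.029, 1.7931).
grad_x = 2*6*-1.029 + 5 = -7.348
grad_y = 2*5*1.7931 - 7 = 10.931
Step 2: Gradient step.
x_raw = -1.029 - 0.02*-7.348 = -0.882
y_raw = 1.7931 - 0.02*10.931 = 1.5745
Step 3: Project onto [-2, 3].
x_proj = clip(-0.882) = -0.882
y_proj = clip(1.5745) = 1.5745
Step 4: Evaluate f.
f(-0.882, 1.5745) = 1.6313


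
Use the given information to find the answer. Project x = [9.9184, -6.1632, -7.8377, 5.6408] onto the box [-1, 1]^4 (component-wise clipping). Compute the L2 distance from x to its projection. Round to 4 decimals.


Project each component onto [-1, 1].
clip(9.9184) = 1.0, clip(-6.1632) = -1.0, clip(-7.8377) = -1.0, clip(5.6408) = 1.0
Projection = [1.0, -1.0, -1.0, 1.0]
Squared diffs: [79.5379, 26.6586, 46.7541, 21.537]
Distance = sqrt(174.4876) = 13.2094
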